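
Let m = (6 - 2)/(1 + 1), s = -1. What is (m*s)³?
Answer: -8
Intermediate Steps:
m = 2 (m = 4/2 = 4*(½) = 2)
(m*s)³ = (2*(-1))³ = (-2)³ = -8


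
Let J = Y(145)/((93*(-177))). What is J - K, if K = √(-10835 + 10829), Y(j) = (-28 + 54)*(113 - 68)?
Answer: -130/1829 - I*√6 ≈ -0.071077 - 2.4495*I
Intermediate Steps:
Y(j) = 1170 (Y(j) = 26*45 = 1170)
J = -130/1829 (J = 1170/((93*(-177))) = 1170/(-16461) = 1170*(-1/16461) = -130/1829 ≈ -0.071077)
K = I*√6 (K = √(-6) = I*√6 ≈ 2.4495*I)
J - K = -130/1829 - I*√6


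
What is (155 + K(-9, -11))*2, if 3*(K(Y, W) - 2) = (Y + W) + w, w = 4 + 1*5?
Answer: 920/3 ≈ 306.67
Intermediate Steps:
w = 9 (w = 4 + 5 = 9)
K(Y, W) = 5 + W/3 + Y/3 (K(Y, W) = 2 + ((Y + W) + 9)/3 = 2 + ((W + Y) + 9)/3 = 2 + (9 + W + Y)/3 = 2 + (3 + W/3 + Y/3) = 5 + W/3 + Y/3)
(155 + K(-9, -11))*2 = (155 + (5 + (1/3)*(-11) + (1/3)*(-9)))*2 = (155 + (5 - 11/3 - 3))*2 = (155 - 5/3)*2 = (460/3)*2 = 920/3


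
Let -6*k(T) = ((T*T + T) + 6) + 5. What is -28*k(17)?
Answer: 4438/3 ≈ 1479.3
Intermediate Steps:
k(T) = -11/6 - T/6 - T²/6 (k(T) = -(((T*T + T) + 6) + 5)/6 = -(((T² + T) + 6) + 5)/6 = -(((T + T²) + 6) + 5)/6 = -((6 + T + T²) + 5)/6 = -(11 + T + T²)/6 = -11/6 - T/6 - T²/6)
-28*k(17) = -28*(-11/6 - ⅙*17 - ⅙*17²) = -28*(-11/6 - 17/6 - ⅙*289) = -28*(-11/6 - 17/6 - 289/6) = -28*(-317/6) = 4438/3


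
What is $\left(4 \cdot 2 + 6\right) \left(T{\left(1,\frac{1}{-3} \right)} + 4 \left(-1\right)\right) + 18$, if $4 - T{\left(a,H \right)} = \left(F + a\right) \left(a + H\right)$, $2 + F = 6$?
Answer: $- \frac{86}{3} \approx -28.667$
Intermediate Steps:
$F = 4$ ($F = -2 + 6 = 4$)
$T{\left(a,H \right)} = 4 - \left(4 + a\right) \left(H + a\right)$ ($T{\left(a,H \right)} = 4 - \left(4 + a\right) \left(a + H\right) = 4 - \left(4 + a\right) \left(H + a\right)$)
$\left(4 \cdot 2 + 6\right) \left(T{\left(1,\frac{1}{-3} \right)} + 4 \left(-1\right)\right) + 18 = \left(4 \cdot 2 + 6\right) \left(\left(4 - 1^{2} - \frac{4}{-3} - 4 - \frac{1}{-3} \cdot 1\right) + 4 \left(-1\right)\right) + 18 = \left(8 + 6\right) \left(\left(4 - 1 - - \frac{4}{3} - 4 - \left(- \frac{1}{3}\right) 1\right) - 4\right) + 18 = 14 \left(\left(4 - 1 + \frac{4}{3} - 4 + \frac{1}{3}\right) - 4\right) + 18 = 14 \left(\frac{2}{3} - 4\right) + 18 = 14 \left(- \frac{10}{3}\right) + 18 = - \frac{140}{3} + 18 = - \frac{86}{3}$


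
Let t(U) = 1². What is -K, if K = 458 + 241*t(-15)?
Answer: -699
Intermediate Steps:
t(U) = 1
K = 699 (K = 458 + 241*1 = 458 + 241 = 699)
-K = -1*699 = -699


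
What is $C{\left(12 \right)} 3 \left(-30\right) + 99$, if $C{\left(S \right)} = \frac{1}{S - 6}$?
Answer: $84$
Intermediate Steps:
$C{\left(S \right)} = \frac{1}{-6 + S}$
$C{\left(12 \right)} 3 \left(-30\right) + 99 = \frac{3 \left(-30\right)}{-6 + 12} + 99 = \frac{1}{6} \left(-90\right) + 99 = -15 + 99 = 84$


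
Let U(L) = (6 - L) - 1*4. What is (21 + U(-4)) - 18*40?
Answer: -693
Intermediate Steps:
U(L) = 2 - L (U(L) = (6 - L) - 4 = 2 - L)
(21 + U(-4)) - 18*40 = (21 + (2 - 1*(-4))) - 18*40 = (21 + (2 + 4)) - 720 = (21 + 6) - 720 = 27 - 720 = -693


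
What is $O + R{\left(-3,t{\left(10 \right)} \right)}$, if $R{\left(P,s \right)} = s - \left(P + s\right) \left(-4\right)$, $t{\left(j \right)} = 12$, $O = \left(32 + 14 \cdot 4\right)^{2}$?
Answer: $7792$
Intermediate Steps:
$O = 7744$ ($O = \left(32 + 56\right)^{2} = 88^{2} = 7744$)
$R{\left(P,s \right)} = 4 P + 5 s$ ($R{\left(P,s \right)} = s - \left(- 4 P - 4 s\right) = s + \left(4 P + 4 s\right) = 4 P + 5 s$)
$O + R{\left(-3,t{\left(10 \right)} \right)} = 7744 + \left(4 \left(-3\right) + 5 \cdot 12\right) = 7744 + \left(-12 + 60\right) = 7744 + 48 = 7792$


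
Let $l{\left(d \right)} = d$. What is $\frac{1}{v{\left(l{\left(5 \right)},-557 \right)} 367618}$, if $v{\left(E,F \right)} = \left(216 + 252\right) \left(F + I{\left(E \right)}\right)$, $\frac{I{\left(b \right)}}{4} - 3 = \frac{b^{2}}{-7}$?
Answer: $- \frac{7}{673557051960} \approx -1.0393 \cdot 10^{-11}$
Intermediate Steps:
$I{\left(b \right)} = 12 - \frac{4 b^{2}}{7}$ ($I{\left(b \right)} = 12 + 4 \frac{b^{2}}{-7} = 12 + 4 \left(- \frac{b^{2}}{7}\right) = 12 - \frac{4 b^{2}}{7}$)
$v{\left(E,F \right)} = 5616 + 468 F - \frac{1872 E^{2}}{7}$ ($v{\left(E,F \right)} = \left(216 + 252\right) \left(F - \left(-12 + \frac{4 E^{2}}{7}\right)\right) = 468 \left(12 + F - \frac{4 E^{2}}{7}\right) = 5616 + 468 F - \frac{1872 E^{2}}{7}$)
$\frac{1}{v{\left(l{\left(5 \right)},-557 \right)} 367618} = \frac{1}{\left(5616 + 468 \left(-557\right) - \frac{1872 \cdot 5^{2}}{7}\right) 367618} = \frac{1}{5616 - 260676 - \frac{46800}{7}} \cdot \frac{1}{367618} = \frac{1}{- \frac{1832220}{7}} \cdot \frac{1}{367618} = \left(- \frac{7}{1832220}\right) \frac{1}{367618} = - \frac{7}{673557051960}$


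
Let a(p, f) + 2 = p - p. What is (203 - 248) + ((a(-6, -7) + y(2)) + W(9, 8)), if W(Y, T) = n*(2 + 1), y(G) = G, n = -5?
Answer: -60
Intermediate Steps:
a(p, f) = -2 (a(p, f) = -2 + (p - p) = -2 + 0 = -2)
W(Y, T) = -15 (W(Y, T) = -5*(2 + 1) = -5*3 = -15)
(203 - 248) + ((a(-6, -7) + y(2)) + W(9, 8)) = (203 - 248) + ((-2 + 2) - 15) = -45 + (0 - 15) = -45 - 15 = -60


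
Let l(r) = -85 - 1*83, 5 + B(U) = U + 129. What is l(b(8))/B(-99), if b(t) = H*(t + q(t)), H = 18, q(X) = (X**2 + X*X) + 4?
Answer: -168/25 ≈ -6.7200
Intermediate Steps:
B(U) = 124 + U (B(U) = -5 + (U + 129) = -5 + (129 + U) = 124 + U)
q(X) = 4 + 2*X**2 (q(X) = (X**2 + X**2) + 4 = 2*X**2 + 4 = 4 + 2*X**2)
b(t) = 72 + 18*t + 36*t**2 (b(t) = 18*(t + (4 + 2*t**2)) = 18*(4 + t + 2*t**2) = 72 + 18*t + 36*t**2)
l(r) = -168 (l(r) = -85 - 83 = -168)
l(b(8))/B(-99) = -168/(124 - 99) = -168/25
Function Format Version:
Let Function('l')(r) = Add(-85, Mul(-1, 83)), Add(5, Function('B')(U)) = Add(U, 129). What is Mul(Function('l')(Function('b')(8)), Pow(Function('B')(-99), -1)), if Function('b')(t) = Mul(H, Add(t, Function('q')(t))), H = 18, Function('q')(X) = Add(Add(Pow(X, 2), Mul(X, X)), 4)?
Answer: Rational(-168, 25) ≈ -6.7200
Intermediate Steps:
Function('B')(U) = Add(124, U) (Function('B')(U) = Add(-5, Add(U, 129)) = Add(-5, Add(129, U)) = Add(124, U))
Function('q')(X) = Add(4, Mul(2, Pow(X, 2))) (Function('q')(X) = Add(Add(Pow(X, 2), Pow(X, 2)), 4) = Add(Mul(2, Pow(X, 2)), 4) = Add(4, Mul(2, Pow(X, 2))))
Function('b')(t) = Add(72, Mul(18, t), Mul(36, Pow(t, 2))) (Function('b')(t) = Mul(18, Add(t, Add(4, Mul(2, Pow(t, 2))))) = Mul(18, Add(4, t, Mul(2, Pow(t, 2)))) = Add(72, Mul(18, t), Mul(36, Pow(t, 2))))
Function('l')(r) = -168 (Function('l')(r) = Add(-85, -83) = -168)
Mul(Function('l')(Function('b')(8)), Pow(Function('B')(-99), -1)) = Mul(-168, Pow(Add(124, -99), -1)) = Mul(-168, Pow(25, -1)) = Mul(-168, Rational(1, 25)) = Rational(-168, 25)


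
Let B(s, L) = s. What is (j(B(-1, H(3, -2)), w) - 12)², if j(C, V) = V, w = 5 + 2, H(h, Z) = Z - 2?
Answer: 25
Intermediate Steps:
H(h, Z) = -2 + Z
w = 7
(j(B(-1, H(3, -2)), w) - 12)² = (7 - 12)² = (-5)² = 25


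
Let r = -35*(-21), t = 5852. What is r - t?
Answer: -5117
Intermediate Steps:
r = 735
r - t = 735 - 1*5852 = 735 - 5852 = -5117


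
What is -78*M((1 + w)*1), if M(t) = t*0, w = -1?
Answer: 0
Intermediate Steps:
M(t) = 0
-78*M((1 + w)*1) = -78*0 = 0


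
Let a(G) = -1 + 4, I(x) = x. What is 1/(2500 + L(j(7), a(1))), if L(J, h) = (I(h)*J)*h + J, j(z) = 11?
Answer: 1/2610 ≈ 0.00038314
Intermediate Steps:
a(G) = 3
L(J, h) = J + J*h**2 (L(J, h) = (h*J)*h + J = (J*h)*h + J = J*h**2 + J = J + J*h**2)
1/(2500 + L(j(7), a(1))) = 1/(2500 + 11*(1 + 3**2)) = 1/(2500 + 11*(1 + 9)) = 1/(2500 + 11*10) = 1/(2500 + 110) = 1/2610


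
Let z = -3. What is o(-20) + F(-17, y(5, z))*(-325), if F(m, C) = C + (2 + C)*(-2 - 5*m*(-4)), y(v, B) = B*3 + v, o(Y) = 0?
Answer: -221000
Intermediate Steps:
y(v, B) = v + 3*B (y(v, B) = 3*B + v = v + 3*B)
F(m, C) = C + (-2 + 20*m)*(2 + C) (F(m, C) = C + (2 + C)*(-2 + 20*m) = C + (-2 + 20*m)*(2 + C))
o(-20) + F(-17, y(5, z))*(-325) = 0 + (-4 - (5 + 3*(-3)) + 40*(-17) + 20*(5 + 3*(-3))*(-17))*(-325) = 0 + (-4 - (5 - 9) - 680 + 20*(5 - 9)*(-17))*(-325) = 0 + (-4 - 1*(-4) - 680 + 20*(-4)*(-17))*(-325) = 0 + (-4 + 4 - 680 + 1360)*(-325) = 0 + 680*(-325) = 0 - 221000 = -221000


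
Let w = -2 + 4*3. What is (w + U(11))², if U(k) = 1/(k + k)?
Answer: 48841/484 ≈ 100.91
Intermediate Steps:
U(k) = 1/(2*k)
w = 10 (w = -2 + 12 = 10)
(w + U(11))² = (10 + (½)/11)² = (10 + (½)*(1/11))² = (10 + 1/22)² = (221/22)² = 48841/484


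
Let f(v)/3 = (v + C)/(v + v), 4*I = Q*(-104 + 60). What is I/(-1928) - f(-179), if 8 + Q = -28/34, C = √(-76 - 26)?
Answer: -25407/16388 + 3*I*√102/358 ≈ -1.5503 + 0.084633*I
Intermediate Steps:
C = I*√102 (C = √(-102) = I*√102 ≈ 10.1*I)
Q = -150/17 (Q = -8 - 28/34 = -8 - 28*1/34 = -8 - 14/17 = -150/17 ≈ -8.8235)
I = 1650/17 (I = (-150*(-104 + 60)/17)/4 = (-150/17*(-44))/4 = (¼)*(6600/17) = 1650/17 ≈ 97.059)
f(v) = 3*(v + I*√102)/(2*v) (f(v) = 3*((v + I*√102)/(v + v)) = 3*((v + I*√102)/((2*v))) = 3*((v + I*√102)*(1/(2*v))) = 3*((v + I*√102)/(2*v)) = 3*(v + I*√102)/(2*v))
I/(-1928) - f(-179) = (1650/17)/(-1928) - 3*(-179 + I*√102)/(2*(-179)) = (1650/17)*(-1/1928) - 3*(-1)*(-179 + I*√102)/(2*179) = -825/16388 - (3/2 - 3*I*√102/358) = -825/16388 + (-3/2 + 3*I*√102/358) = -25407/16388 + 3*I*√102/358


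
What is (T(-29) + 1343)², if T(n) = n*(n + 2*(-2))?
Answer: 5290000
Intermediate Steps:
T(n) = n*(-4 + n) (T(n) = n*(n - 4) = n*(-4 + n))
(T(-29) + 1343)² = (-29*(-4 - 29) + 1343)² = (-29*(-33) + 1343)² = (957 + 1343)² = 2300² = 5290000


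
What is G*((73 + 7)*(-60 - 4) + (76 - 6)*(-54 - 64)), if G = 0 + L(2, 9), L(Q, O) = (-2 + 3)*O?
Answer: -120420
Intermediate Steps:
L(Q, O) = O (L(Q, O) = 1*O = O)
G = 9 (G = 0 + 9 = 9)
G*((73 + 7)*(-60 - 4) + (76 - 6)*(-54 - 64)) = 9*((73 + 7)*(-60 - 4) + (76 - 6)*(-54 - 64)) = 9*(80*(-64) + 70*(-118)) = 9*(-5120 - 8260) = 9*(-13380) = -120420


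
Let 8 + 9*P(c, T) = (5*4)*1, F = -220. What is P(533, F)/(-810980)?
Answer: -1/608235 ≈ -1.6441e-6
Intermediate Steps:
P(c, T) = 4/3 (P(c, T) = -8/9 + ((5*4)*1)/9 = -8/9 + (20*1)/9 = -8/9 + (⅑)*20 = -8/9 + 20/9 = 4/3)
P(533, F)/(-810980) = (4/3)/(-810980) = (4/3)*(-1/810980) = -1/608235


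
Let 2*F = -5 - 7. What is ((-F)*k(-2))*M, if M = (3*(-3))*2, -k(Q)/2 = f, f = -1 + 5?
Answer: 864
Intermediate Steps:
F = -6 (F = (-5 - 7)/2 = (½)*(-12) = -6)
f = 4
k(Q) = -8 (k(Q) = -2*4 = -8)
M = -18 (M = -9*2 = -18)
((-F)*k(-2))*M = (-1*(-6)*(-8))*(-18) = (6*(-8))*(-18) = -48*(-18) = 864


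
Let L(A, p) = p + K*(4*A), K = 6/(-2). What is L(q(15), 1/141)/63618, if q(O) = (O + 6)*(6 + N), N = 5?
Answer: -390851/8970138 ≈ -0.043572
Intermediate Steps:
K = -3 (K = 6*(-½) = -3)
q(O) = 66 + 11*O (q(O) = (O + 6)*(6 + 5) = (6 + O)*11 = 66 + 11*O)
L(A, p) = p - 12*A
L(q(15), 1/141)/63618 = (1/141 - 12*(66 + 11*15))/63618 = (1/141 - 12*(66 + 165))*(1/63618) = (1/141 - 12*231)*(1/63618) = (1/141 - 2772)*(1/63618) = -390851/141*1/63618 = -390851/8970138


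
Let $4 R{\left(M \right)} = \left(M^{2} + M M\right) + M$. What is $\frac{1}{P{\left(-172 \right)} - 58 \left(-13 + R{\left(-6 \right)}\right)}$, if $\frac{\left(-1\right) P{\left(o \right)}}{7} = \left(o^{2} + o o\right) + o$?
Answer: $- \frac{1}{413175} \approx -2.4203 \cdot 10^{-6}$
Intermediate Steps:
$P{\left(o \right)} = - 14 o^{2} - 7 o$ ($P{\left(o \right)} = - 7 \left(\left(o^{2} + o o\right) + o\right) = - 7 \left(\left(o^{2} + o^{2}\right) + o\right) = - 7 \left(2 o^{2} + o\right) = - 7 \left(o + 2 o^{2}\right) = - 14 o^{2} - 7 o$)
$R{\left(M \right)} = \frac{M^{2}}{2} + \frac{M}{4}$ ($R{\left(M \right)} = \frac{\left(M^{2} + M M\right) + M}{4} = \frac{\left(M^{2} + M^{2}\right) + M}{4} = \frac{2 M^{2} + M}{4} = \frac{M + 2 M^{2}}{4} = \frac{M^{2}}{2} + \frac{M}{4}$)
$\frac{1}{P{\left(-172 \right)} - 58 \left(-13 + R{\left(-6 \right)}\right)} = \frac{1}{\left(-7\right) \left(-172\right) \left(1 + 2 \left(-172\right)\right) - 58 \left(-13 + \frac{1}{4} \left(-6\right) \left(1 + 2 \left(-6\right)\right)\right)} = \frac{1}{\left(-7\right) \left(-172\right) \left(1 - 344\right) - 58 \left(-13 + \frac{1}{4} \left(-6\right) \left(1 - 12\right)\right)} = \frac{1}{\left(-7\right) \left(-172\right) \left(-343\right) - 58 \left(-13 + \frac{1}{4} \left(-6\right) \left(-11\right)\right)} = \frac{1}{-412972 - 58 \left(-13 + \frac{33}{2}\right)} = \frac{1}{-412972 - 203} = \frac{1}{-413175} = - \frac{1}{413175}$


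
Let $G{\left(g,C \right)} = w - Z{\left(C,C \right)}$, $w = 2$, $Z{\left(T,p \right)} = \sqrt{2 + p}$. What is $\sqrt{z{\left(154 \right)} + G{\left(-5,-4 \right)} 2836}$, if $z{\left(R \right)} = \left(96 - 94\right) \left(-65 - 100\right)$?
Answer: $\sqrt{5342 - 2836 i \sqrt{2}} \approx 77.531 - 25.865 i$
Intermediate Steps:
$z{\left(R \right)} = -330$ ($z{\left(R \right)} = 2 \left(-165\right) = -330$)
$G{\left(g,C \right)} = 2 - \sqrt{2 + C}$
$\sqrt{z{\left(154 \right)} + G{\left(-5,-4 \right)} 2836} = \sqrt{-330 + \left(2 - \sqrt{2 - 4}\right) 2836} = \sqrt{-330 + \left(2 - \sqrt{-2}\right) 2836} = \sqrt{-330 + \left(2 - i \sqrt{2}\right) 2836} = \sqrt{-330 + \left(5672 - 2836 i \sqrt{2}\right)} = \sqrt{5342 - 2836 i \sqrt{2}}$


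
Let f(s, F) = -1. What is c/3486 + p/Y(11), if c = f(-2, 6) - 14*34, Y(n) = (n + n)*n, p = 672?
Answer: 371193/140602 ≈ 2.6400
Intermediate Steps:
Y(n) = 2*n² (Y(n) = (2*n)*n = 2*n²)
c = -477 (c = -1 - 14*34 = -1 - 476 = -477)
c/3486 + p/Y(11) = -477/3486 + 672/((2*11²)) = -477*1/3486 + 672/((2*121)) = -159/1162 + 672/242 = -159/1162 + 672*(1/242) = -159/1162 + 336/121 = 371193/140602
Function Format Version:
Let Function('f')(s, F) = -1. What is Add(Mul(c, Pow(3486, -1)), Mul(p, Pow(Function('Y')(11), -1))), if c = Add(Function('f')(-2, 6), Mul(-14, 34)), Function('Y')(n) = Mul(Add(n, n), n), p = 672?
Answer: Rational(371193, 140602) ≈ 2.6400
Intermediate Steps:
Function('Y')(n) = Mul(2, Pow(n, 2)) (Function('Y')(n) = Mul(Mul(2, n), n) = Mul(2, Pow(n, 2)))
c = -477 (c = Add(-1, Mul(-14, 34)) = Add(-1, -476) = -477)
Add(Mul(c, Pow(3486, -1)), Mul(p, Pow(Function('Y')(11), -1))) = Add(Mul(-477, Pow(3486, -1)), Mul(672, Pow(Mul(2, Pow(11, 2)), -1))) = Add(Mul(-477, Rational(1, 3486)), Mul(672, Pow(Mul(2, 121), -1))) = Add(Rational(-159, 1162), Mul(672, Pow(242, -1))) = Add(Rational(-159, 1162), Mul(672, Rational(1, 242))) = Add(Rational(-159, 1162), Rational(336, 121)) = Rational(371193, 140602)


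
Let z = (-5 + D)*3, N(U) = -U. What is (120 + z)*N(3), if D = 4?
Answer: -351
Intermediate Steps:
z = -3 (z = (-5 + 4)*3 = -1*3 = -3)
(120 + z)*N(3) = (120 - 3)*(-1*3) = 117*(-3) = -351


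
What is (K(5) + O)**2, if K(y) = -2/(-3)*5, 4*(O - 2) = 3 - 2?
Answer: 4489/144 ≈ 31.174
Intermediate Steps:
O = 9/4 (O = 2 + (3 - 2)/4 = 2 + (1/4)*1 = 2 + 1/4 = 9/4 ≈ 2.2500)
K(y) = 10/3 (K(y) = -2*(-1/3)*5 = (2/3)*5 = 10/3)
(K(5) + O)**2 = (10/3 + 9/4)**2 = (67/12)**2 = 4489/144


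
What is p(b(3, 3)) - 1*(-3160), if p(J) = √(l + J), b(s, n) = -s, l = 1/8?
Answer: 3160 + I*√46/4 ≈ 3160.0 + 1.6956*I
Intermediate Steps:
l = ⅛ ≈ 0.12500
p(J) = √(⅛ + J)
p(b(3, 3)) - 1*(-3160) = √(2 + 16*(-1*3))/4 - 1*(-3160) = √(2 + 16*(-3))/4 + 3160 = √(2 - 48)/4 + 3160 = √(-46)/4 + 3160 = (I*√46)/4 + 3160 = I*√46/4 + 3160 = 3160 + I*√46/4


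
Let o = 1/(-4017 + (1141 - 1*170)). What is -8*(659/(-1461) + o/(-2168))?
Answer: 4351855291/1206005826 ≈ 3.6085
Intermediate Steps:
o = -1/3046 (o = 1/(-4017 + (1141 - 170)) = 1/(-4017 + 971) = 1/(-3046) = -1/3046 ≈ -0.00032830)
-8*(659/(-1461) + o/(-2168)) = -8*(659/(-1461) - 1/3046/(-2168)) = -8*(659*(-1/1461) - 1/3046*(-1/2168)) = -8*(-659/1461 + 1/6603728) = -8*(-4351855291/9648046608) = 4351855291/1206005826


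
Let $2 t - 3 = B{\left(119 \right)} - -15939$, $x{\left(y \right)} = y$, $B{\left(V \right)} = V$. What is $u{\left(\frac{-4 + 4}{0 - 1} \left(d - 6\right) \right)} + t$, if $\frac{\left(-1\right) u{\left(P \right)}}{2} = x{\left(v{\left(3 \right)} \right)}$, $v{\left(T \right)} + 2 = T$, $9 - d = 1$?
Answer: $\frac{16057}{2} \approx 8028.5$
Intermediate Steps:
$d = 8$ ($d = 9 - 1 = 8$)
$v{\left(T \right)} = -2 + T$
$u{\left(P \right)} = -2$ ($u{\left(P \right)} = - 2 \left(-2 + 3\right) = \left(-2\right) 1 = -2$)
$t = \frac{16061}{2}$ ($t = \frac{3}{2} + \frac{119 - -15939}{2} = \frac{3}{2} + \frac{119 + 15939}{2} = \frac{3}{2} + \frac{1}{2} \cdot 16058 = \frac{3}{2} + 8029 = \frac{16061}{2} \approx 8030.5$)
$u{\left(\frac{-4 + 4}{0 - 1} \left(d - 6\right) \right)} + t = -2 + \frac{16061}{2} = \frac{16057}{2}$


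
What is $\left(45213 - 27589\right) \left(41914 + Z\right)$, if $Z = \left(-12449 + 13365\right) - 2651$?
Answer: $708114696$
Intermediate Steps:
$Z = -1735$ ($Z = 916 - 2651 = -1735$)
$\left(45213 - 27589\right) \left(41914 + Z\right) = \left(45213 - 27589\right) \left(41914 - 1735\right) = 17624 \cdot 40179 = 708114696$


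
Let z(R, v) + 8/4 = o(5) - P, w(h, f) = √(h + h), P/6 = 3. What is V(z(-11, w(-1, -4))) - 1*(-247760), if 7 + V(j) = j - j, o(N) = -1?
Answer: 247753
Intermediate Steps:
P = 18 (P = 6*3 = 18)
w(h, f) = √2*√h (w(h, f) = √(2*h) = √2*√h)
z(R, v) = -21 (z(R, v) = -2 + (-1 - 1*18) = -2 + (-1 - 18) = -2 - 19 = -21)
V(j) = -7 (V(j) = -7 + (j - j) = -7 + 0 = -7)
V(z(-11, w(-1, -4))) - 1*(-247760) = -7 - 1*(-247760) = -7 + 247760 = 247753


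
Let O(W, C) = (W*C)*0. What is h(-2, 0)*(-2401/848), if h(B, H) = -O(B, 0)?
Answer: 0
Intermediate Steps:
O(W, C) = 0 (O(W, C) = (C*W)*0 = 0)
h(B, H) = 0 (h(B, H) = -1*0 = 0)
h(-2, 0)*(-2401/848) = 0*(-2401/848) = 0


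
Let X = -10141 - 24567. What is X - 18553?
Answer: -53261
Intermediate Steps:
X = -34708
X - 18553 = -34708 - 18553 = -53261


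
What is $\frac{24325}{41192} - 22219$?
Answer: $- \frac{915220723}{41192} \approx -22218.0$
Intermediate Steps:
$\frac{24325}{41192} - 22219 = - \frac{915220723}{41192}$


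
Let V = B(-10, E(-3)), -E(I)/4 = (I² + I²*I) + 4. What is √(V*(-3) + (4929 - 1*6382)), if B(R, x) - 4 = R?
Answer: I*√1435 ≈ 37.881*I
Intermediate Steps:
E(I) = -16 - 4*I² - 4*I³ (E(I) = -4*((I² + I²*I) + 4) = -4*((I² + I³) + 4) = -4*(4 + I² + I³) = -16 - 4*I² - 4*I³)
B(R, x) = 4 + R
V = -6 (V = 4 - 10 = -6)
√(V*(-3) + (4929 - 1*6382)) = √(-6*(-3) + (4929 - 1*6382)) = √(18 + (4929 - 6382)) = √(18 - 1453) = √(-1435) = I*√1435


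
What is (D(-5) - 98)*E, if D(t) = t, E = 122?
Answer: -12566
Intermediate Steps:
(D(-5) - 98)*E = (-5 - 98)*122 = -103*122 = -12566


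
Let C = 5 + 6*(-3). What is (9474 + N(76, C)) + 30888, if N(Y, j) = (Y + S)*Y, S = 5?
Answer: 46518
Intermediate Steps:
C = -13 (C = 5 - 18 = -13)
N(Y, j) = Y*(5 + Y) (N(Y, j) = (Y + 5)*Y = (5 + Y)*Y = Y*(5 + Y))
(9474 + N(76, C)) + 30888 = (9474 + 76*(5 + 76)) + 30888 = (9474 + 76*81) + 30888 = (9474 + 6156) + 30888 = 15630 + 30888 = 46518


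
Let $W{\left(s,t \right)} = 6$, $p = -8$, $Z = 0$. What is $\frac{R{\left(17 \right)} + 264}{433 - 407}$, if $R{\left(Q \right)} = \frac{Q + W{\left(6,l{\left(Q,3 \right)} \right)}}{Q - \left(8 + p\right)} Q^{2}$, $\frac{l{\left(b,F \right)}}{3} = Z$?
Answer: $\frac{655}{26} \approx 25.192$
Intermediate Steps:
$l{\left(b,F \right)} = 0$ ($l{\left(b,F \right)} = 3 \cdot 0 = 0$)
$R{\left(Q \right)} = Q \left(6 + Q\right)$ ($R{\left(Q \right)} = \frac{Q + 6}{Q - 0} Q^{2} = \frac{6 + Q}{Q + \left(-8 + 8\right)} Q^{2} = \frac{6 + Q}{Q + 0} Q^{2} = \frac{6 + Q}{Q} Q^{2} = Q \left(6 + Q\right)$)
$\frac{R{\left(17 \right)} + 264}{433 - 407} = \frac{17 \left(6 + 17\right) + 264}{433 - 407} = \frac{17 \cdot 23 + 264}{26} = \left(391 + 264\right) \frac{1}{26} = 655 \cdot \frac{1}{26} = \frac{655}{26}$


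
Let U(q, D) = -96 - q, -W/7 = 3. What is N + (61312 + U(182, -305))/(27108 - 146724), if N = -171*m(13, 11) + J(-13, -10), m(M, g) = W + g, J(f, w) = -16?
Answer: 101284235/59808 ≈ 1693.5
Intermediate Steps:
W = -21 (W = -7*3 = -21)
m(M, g) = -21 + g
N = 1694 (N = -171*(-21 + 11) - 16 = -171*(-10) - 16 = 1710 - 16 = 1694)
N + (61312 + U(182, -305))/(27108 - 146724) = 1694 + (61312 + (-96 - 1*182))/(27108 - 146724) = 1694 + (61312 + (-96 - 182))/(-119616) = 1694 + (61312 - 278)*(-1/119616) = 1694 + 61034*(-1/119616) = 1694 - 30517/59808 = 101284235/59808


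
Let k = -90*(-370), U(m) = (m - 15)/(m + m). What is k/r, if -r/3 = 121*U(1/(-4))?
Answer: -22200/7381 ≈ -3.0077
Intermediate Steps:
U(m) = (-15 + m)/(2*m) (U(m) = (-15 + m)/((2*m)) = (-15 + m)*(1/(2*m)) = (-15 + m)/(2*m))
k = 33300
r = -22143/2 (r = -363*(-15 + 1/(-4))/(2*(1/(-4))) = -363*(-15 - ¼)/(2*(-¼)) = -363*(½)*(-4)*(-61/4) = -363*61/2 = -3*7381/2 = -22143/2 ≈ -11072.)
k/r = 33300/(-22143/2) = 33300*(-2/22143) = -22200/7381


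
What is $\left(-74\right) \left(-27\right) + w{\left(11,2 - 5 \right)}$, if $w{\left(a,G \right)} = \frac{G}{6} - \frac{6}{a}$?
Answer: $\frac{43933}{22} \approx 1997.0$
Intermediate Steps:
$w{\left(a,G \right)} = - \frac{6}{a} + \frac{G}{6}$ ($w{\left(a,G \right)} = G \frac{1}{6} - \frac{6}{a} = \frac{G}{6} - \frac{6}{a} = - \frac{6}{a} + \frac{G}{6}$)
$\left(-74\right) \left(-27\right) + w{\left(11,2 - 5 \right)} = \left(-74\right) \left(-27\right) + \left(- \frac{6}{11} + \frac{2 - 5}{6}\right) = 1998 + \left(\left(-6\right) \frac{1}{11} + \frac{2 - 5}{6}\right) = 1998 + \left(- \frac{6}{11} + \frac{1}{6} \left(-3\right)\right) = 1998 - \frac{23}{22} = \frac{43933}{22}$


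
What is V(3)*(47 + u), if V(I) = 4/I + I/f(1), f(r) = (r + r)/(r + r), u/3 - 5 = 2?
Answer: 884/3 ≈ 294.67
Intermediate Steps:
u = 21 (u = 15 + 3*2 = 15 + 6 = 21)
f(r) = 1 (f(r) = (2*r)/((2*r)) = (2*r)*(1/(2*r)) = 1)
V(I) = I + 4/I (V(I) = 4/I + I/1 = 4/I + I*1 = 4/I + I = I + 4/I)
V(3)*(47 + u) = (3 + 4/3)*(47 + 21) = (3 + 4*(⅓))*68 = (3 + 4/3)*68 = (13/3)*68 = 884/3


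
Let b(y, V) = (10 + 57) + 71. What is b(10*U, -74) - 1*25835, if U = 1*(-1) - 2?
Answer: -25697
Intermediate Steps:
U = -3 (U = -1 - 2 = -3)
b(y, V) = 138 (b(y, V) = 67 + 71 = 138)
b(10*U, -74) - 1*25835 = 138 - 1*25835 = 138 - 25835 = -25697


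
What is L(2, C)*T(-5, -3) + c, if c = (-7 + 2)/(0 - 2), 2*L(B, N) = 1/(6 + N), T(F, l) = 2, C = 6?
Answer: 31/12 ≈ 2.5833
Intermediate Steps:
L(B, N) = 1/(2*(6 + N))
c = 5/2 (c = -5/(-2) = -5*(-½) = 5/2 ≈ 2.5000)
L(2, C)*T(-5, -3) + c = (1/(2*(6 + 6)))*2 + 5/2 = ((½)/12)*2 + 5/2 = ((½)*(1/12))*2 + 5/2 = (1/24)*2 + 5/2 = 1/12 + 5/2 = 31/12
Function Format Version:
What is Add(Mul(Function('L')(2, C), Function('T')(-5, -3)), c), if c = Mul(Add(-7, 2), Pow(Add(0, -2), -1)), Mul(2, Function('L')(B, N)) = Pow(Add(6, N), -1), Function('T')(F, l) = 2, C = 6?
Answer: Rational(31, 12) ≈ 2.5833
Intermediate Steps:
Function('L')(B, N) = Mul(Rational(1, 2), Pow(Add(6, N), -1))
c = Rational(5, 2) (c = Mul(-5, Pow(-2, -1)) = Mul(-5, Rational(-1, 2)) = Rational(5, 2) ≈ 2.5000)
Add(Mul(Function('L')(2, C), Function('T')(-5, -3)), c) = Add(Mul(Mul(Rational(1, 2), Pow(Add(6, 6), -1)), 2), Rational(5, 2)) = Add(Mul(Mul(Rational(1, 2), Pow(12, -1)), 2), Rational(5, 2)) = Add(Mul(Mul(Rational(1, 2), Rational(1, 12)), 2), Rational(5, 2)) = Add(Mul(Rational(1, 24), 2), Rational(5, 2)) = Add(Rational(1, 12), Rational(5, 2)) = Rational(31, 12)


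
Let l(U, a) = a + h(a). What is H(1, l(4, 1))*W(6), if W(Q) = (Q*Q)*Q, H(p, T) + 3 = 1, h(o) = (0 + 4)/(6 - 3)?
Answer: -432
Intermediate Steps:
h(o) = 4/3
l(U, a) = 4/3 + a (l(U, a) = a + 4/3 = 4/3 + a)
H(p, T) = -2 (H(p, T) = -3 + 1 = -2)
W(Q) = Q³ (W(Q) = Q²*Q = Q³)
H(1, l(4, 1))*W(6) = -2*6³ = -2*216 = -432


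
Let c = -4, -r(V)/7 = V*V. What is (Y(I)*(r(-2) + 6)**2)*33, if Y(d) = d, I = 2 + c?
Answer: -31944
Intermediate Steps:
r(V) = -7*V**2 (r(V) = -7*V*V = -7*V**2)
I = -2 (I = 2 - 4 = -2)
(Y(I)*(r(-2) + 6)**2)*33 = -2*(-7*(-2)**2 + 6)**2*33 = -2*(-7*4 + 6)**2*33 = -2*(-28 + 6)**2*33 = -2*(-22)**2*33 = -2*484*33 = -968*33 = -31944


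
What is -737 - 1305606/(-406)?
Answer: 503192/203 ≈ 2478.8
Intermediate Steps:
-737 - 1305606/(-406) = -737 - 1305606*(-1)/406 = -737 - 1002*(-1303/406) = -737 + 652803/203 = 503192/203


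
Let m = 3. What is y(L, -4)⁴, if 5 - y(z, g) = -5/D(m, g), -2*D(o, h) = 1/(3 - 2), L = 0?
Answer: 625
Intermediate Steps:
D(o, h) = -½ (D(o, h) = -1/(2*(3 - 2)) = -½/1 = -½*1 = -½)
y(z, g) = -5 (y(z, g) = 5 - (-5)/(-½) = 5 - (-5)*(-2) = 5 - 1*10 = 5 - 10 = -5)
y(L, -4)⁴ = (-5)⁴ = 625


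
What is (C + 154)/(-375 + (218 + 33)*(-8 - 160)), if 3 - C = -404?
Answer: -187/14181 ≈ -0.013187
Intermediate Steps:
C = 407 (C = 3 - 1*(-404) = 3 + 404 = 407)
(C + 154)/(-375 + (218 + 33)*(-8 - 160)) = (407 + 154)/(-375 + (218 + 33)*(-8 - 160)) = 561/(-375 + 251*(-168)) = 561/(-375 - 42168) = 561/(-42543) = 561*(-1/42543) = -187/14181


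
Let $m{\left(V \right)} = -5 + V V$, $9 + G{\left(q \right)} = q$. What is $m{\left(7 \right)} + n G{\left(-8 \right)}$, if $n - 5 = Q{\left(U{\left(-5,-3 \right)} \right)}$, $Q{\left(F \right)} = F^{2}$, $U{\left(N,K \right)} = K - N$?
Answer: $-109$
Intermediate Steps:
$G{\left(q \right)} = -9 + q$
$m{\left(V \right)} = -5 + V^{2}$
$n = 9$ ($n = 5 + \left(-3 - -5\right)^{2} = 5 + \left(-3 + 5\right)^{2} = 5 + 2^{2} = 5 + 4 = 9$)
$m{\left(7 \right)} + n G{\left(-8 \right)} = \left(-5 + 7^{2}\right) + 9 \left(-9 - 8\right) = \left(-5 + 49\right) + 9 \left(-17\right) = 44 - 153 = -109$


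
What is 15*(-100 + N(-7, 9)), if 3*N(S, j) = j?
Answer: -1455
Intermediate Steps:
N(S, j) = j/3
15*(-100 + N(-7, 9)) = 15*(-100 + (⅓)*9) = 15*(-100 + 3) = 15*(-97) = -1455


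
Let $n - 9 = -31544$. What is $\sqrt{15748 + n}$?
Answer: $i \sqrt{15787} \approx 125.65 i$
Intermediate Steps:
$n = -31535$ ($n = 9 - 31544 = -31535$)
$\sqrt{15748 + n} = \sqrt{15748 - 31535} = \sqrt{-15787} = i \sqrt{15787}$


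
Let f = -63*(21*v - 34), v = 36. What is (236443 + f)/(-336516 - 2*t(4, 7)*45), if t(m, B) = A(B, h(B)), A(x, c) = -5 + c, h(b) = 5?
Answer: -190957/336516 ≈ -0.56745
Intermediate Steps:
t(m, B) = 0 (t(m, B) = -5 + 5 = 0)
f = -45486 (f = -63*(21*36 - 34) = -63*(756 - 34) = -63*722 = -45486)
(236443 + f)/(-336516 - 2*t(4, 7)*45) = (236443 - 45486)/(-336516 - 2*0*45) = 190957/(-336516 + 0*45) = 190957/(-336516 + 0) = 190957/(-336516) = 190957*(-1/336516) = -190957/336516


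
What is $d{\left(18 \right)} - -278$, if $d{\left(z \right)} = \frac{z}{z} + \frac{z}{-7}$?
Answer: $\frac{1935}{7} \approx 276.43$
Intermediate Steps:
$d{\left(z \right)} = 1 - \frac{z}{7}$ ($d{\left(z \right)} = 1 + z \left(- \frac{1}{7}\right) = 1 - \frac{z}{7}$)
$d{\left(18 \right)} - -278 = \left(1 - \frac{18}{7}\right) - -278 = \left(1 - \frac{18}{7}\right) + 278 = - \frac{11}{7} + 278 = \frac{1935}{7}$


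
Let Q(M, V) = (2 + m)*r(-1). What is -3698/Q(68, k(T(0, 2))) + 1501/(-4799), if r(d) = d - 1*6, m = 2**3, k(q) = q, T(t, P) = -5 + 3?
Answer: 8820816/167965 ≈ 52.516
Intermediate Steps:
T(t, P) = -2
m = 8
r(d) = -6 + d (r(d) = d - 6 = -6 + d)
Q(M, V) = -70 (Q(M, V) = (2 + 8)*(-6 - 1) = 10*(-7) = -70)
-3698/Q(68, k(T(0, 2))) + 1501/(-4799) = -3698/(-70) + 1501/(-4799) = -3698*(-1/70) + 1501*(-1/4799) = 1849/35 - 1501/4799 = 8820816/167965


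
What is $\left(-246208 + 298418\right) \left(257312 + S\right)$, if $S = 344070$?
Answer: $31398154220$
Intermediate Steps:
$\left(-246208 + 298418\right) \left(257312 + S\right) = \left(-246208 + 298418\right) \left(257312 + 344070\right) = 52210 \cdot 601382 = 31398154220$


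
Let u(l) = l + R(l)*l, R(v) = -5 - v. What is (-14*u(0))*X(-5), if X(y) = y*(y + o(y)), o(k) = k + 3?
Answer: 0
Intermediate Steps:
o(k) = 3 + k
X(y) = y*(3 + 2*y) (X(y) = y*(y + (3 + y)) = y*(3 + 2*y))
u(l) = l + l*(-5 - l) (u(l) = l + (-5 - l)*l = l + l*(-5 - l))
(-14*u(0))*X(-5) = (-(-14)*0*(4 + 0))*(-5*(3 + 2*(-5))) = (-(-14)*0*4)*(-5*(3 - 10)) = (-14*0)*(-5*(-7)) = 0*35 = 0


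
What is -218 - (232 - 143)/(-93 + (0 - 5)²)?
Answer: -14735/68 ≈ -216.69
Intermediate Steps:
-218 - (232 - 143)/(-93 + (0 - 5)²) = -218 - 89/(-93 + (-5)²) = -218 - 89/(-93 + 25) = -218 - 89/(-68) = -218 - 89*(-1)/68 = -218 - 1*(-89/68) = -218 + 89/68 = -14735/68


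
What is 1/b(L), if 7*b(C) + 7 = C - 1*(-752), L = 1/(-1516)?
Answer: 10612/1129419 ≈ 0.0093960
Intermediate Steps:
L = -1/1516 ≈ -0.00065963
b(C) = 745/7 + C/7 (b(C) = -1 + (C - 1*(-752))/7 = -1 + (C + 752)/7 = -1 + (752 + C)/7 = -1 + (752/7 + C/7) = 745/7 + C/7)
1/b(L) = 1/(745/7 + (1/7)*(-1/1516)) = 1/(745/7 - 1/10612) = 1/(1129419/10612) = 10612/1129419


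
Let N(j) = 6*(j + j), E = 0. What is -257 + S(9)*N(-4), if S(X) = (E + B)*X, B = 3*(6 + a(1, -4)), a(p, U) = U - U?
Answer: -8033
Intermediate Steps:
a(p, U) = 0
B = 18 (B = 3*(6 + 0) = 3*6 = 18)
S(X) = 18*X (S(X) = (0 + 18)*X = 18*X)
N(j) = 12*j (N(j) = 6*(2*j) = 12*j)
-257 + S(9)*N(-4) = -257 + (18*9)*(12*(-4)) = -257 + 162*(-48) = -257 - 7776 = -8033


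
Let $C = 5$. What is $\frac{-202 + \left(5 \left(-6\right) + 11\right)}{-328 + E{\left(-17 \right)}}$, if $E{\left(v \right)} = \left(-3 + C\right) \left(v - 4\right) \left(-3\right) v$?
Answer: $\frac{17}{190} \approx 0.089474$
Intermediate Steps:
$E{\left(v \right)} = v \left(24 - 6 v\right)$ ($E{\left(v \right)} = \left(-3 + 5\right) \left(v - 4\right) \left(-3\right) v = 2 \left(-4 + v\right) \left(-3\right) v = \left(-8 + 2 v\right) \left(-3\right) v = \left(24 - 6 v\right) v = v \left(24 - 6 v\right)$)
$\frac{-202 + \left(5 \left(-6\right) + 11\right)}{-328 + E{\left(-17 \right)}} = \frac{-202 + \left(5 \left(-6\right) + 11\right)}{-328 + 6 \left(-17\right) \left(4 - -17\right)} = \frac{-202 + \left(-30 + 11\right)}{-328 + 6 \left(-17\right) \left(4 + 17\right)} = \frac{-202 - 19}{-328 + 6 \left(-17\right) 21} = - \frac{221}{-328 - 2142} = - \frac{221}{-2470} = \left(-221\right) \left(- \frac{1}{2470}\right) = \frac{17}{190}$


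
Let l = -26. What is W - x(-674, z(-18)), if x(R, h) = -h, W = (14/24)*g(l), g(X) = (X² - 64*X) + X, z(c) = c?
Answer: 7991/6 ≈ 1331.8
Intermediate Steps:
g(X) = X² - 63*X
W = 8099/6 (W = (14/24)*(-26*(-63 - 26)) = (14*(1/24))*(-26*(-89)) = (7/12)*2314 = 8099/6 ≈ 1349.8)
W - x(-674, z(-18)) = 8099/6 - (-1)*(-18) = 8099/6 - 1*18 = 8099/6 - 18 = 7991/6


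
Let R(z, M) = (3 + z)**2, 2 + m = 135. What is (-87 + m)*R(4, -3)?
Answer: 2254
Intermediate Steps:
m = 133 (m = -2 + 135 = 133)
(-87 + m)*R(4, -3) = (-87 + 133)*(3 + 4)**2 = 46*7**2 = 46*49 = 2254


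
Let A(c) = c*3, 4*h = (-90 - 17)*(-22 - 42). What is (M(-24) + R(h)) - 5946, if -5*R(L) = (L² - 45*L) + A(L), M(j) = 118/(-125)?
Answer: -72219368/125 ≈ -5.7776e+5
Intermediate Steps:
h = 1712 (h = ((-90 - 17)*(-22 - 42))/4 = (-107*(-64))/4 = (¼)*6848 = 1712)
A(c) = 3*c
M(j) = -118/125 (M(j) = 118*(-1/125) = -118/125)
R(L) = -L²/5 + 42*L/5 (R(L) = -((L² - 45*L) + 3*L)/5 = -(L² - 42*L)/5 = -L²/5 + 42*L/5)
(M(-24) + R(h)) - 5946 = (-118/125 + (⅕)*1712*(42 - 1*1712)) - 5946 = (-118/125 + (⅕)*1712*(42 - 1712)) - 5946 = (-118/125 + (⅕)*1712*(-1670)) - 5946 = (-118/125 - 571808) - 5946 = -71476118/125 - 5946 = -72219368/125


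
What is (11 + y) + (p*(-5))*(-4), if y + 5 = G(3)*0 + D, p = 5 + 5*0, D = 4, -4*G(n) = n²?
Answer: 110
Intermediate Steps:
G(n) = -n²/4
p = 5 (p = 5 + 0 = 5)
y = -1 (y = -5 + (-¼*3²*0 + 4) = -5 + (-¼*9*0 + 4) = -5 + (-9/4*0 + 4) = -5 + (0 + 4) = -5 + 4 = -1)
(11 + y) + (p*(-5))*(-4) = (11 - 1) + (5*(-5))*(-4) = 10 - 25*(-4) = 10 + 100 = 110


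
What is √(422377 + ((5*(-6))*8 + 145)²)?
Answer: √431402 ≈ 656.81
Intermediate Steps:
√(422377 + ((5*(-6))*8 + 145)²) = √(422377 + (-30*8 + 145)²) = √(422377 + (-240 + 145)²) = √(422377 + (-95)²) = √(422377 + 9025) = √431402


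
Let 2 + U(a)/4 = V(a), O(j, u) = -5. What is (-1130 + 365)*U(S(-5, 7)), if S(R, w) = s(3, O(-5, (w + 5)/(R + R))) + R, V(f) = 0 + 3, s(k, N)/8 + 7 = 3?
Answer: -3060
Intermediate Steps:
s(k, N) = -32 (s(k, N) = -56 + 8*3 = -56 + 24 = -32)
V(f) = 3
S(R, w) = -32 + R
U(a) = 4 (U(a) = -8 + 4*3 = -8 + 12 = 4)
(-1130 + 365)*U(S(-5, 7)) = (-1130 + 365)*4 = -765*4 = -3060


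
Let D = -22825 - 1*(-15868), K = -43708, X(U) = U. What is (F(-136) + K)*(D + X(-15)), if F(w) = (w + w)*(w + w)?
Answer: -211084272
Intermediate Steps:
D = -6957 (D = -22825 + 15868 = -6957)
F(w) = 4*w**2 (F(w) = (2*w)*(2*w) = 4*w**2)
(F(-136) + K)*(D + X(-15)) = (4*(-136)**2 - 43708)*(-6957 - 15) = (4*18496 - 43708)*(-6972) = (73984 - 43708)*(-6972) = 30276*(-6972) = -211084272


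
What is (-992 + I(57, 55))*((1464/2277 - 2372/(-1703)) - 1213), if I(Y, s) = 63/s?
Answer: 85302218857033/71091735 ≈ 1.1999e+6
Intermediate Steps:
(-992 + I(57, 55))*((1464/2277 - 2372/(-1703)) - 1213) = (-992 + 63/55)*((1464/2277 - 2372/(-1703)) - 1213) = (-992 + 63*(1/55))*((1464*(1/2277) - 2372*(-1/1703)) - 1213) = (-992 + 63/55)*((488/759 + 2372/1703) - 1213) = -54497*(2631412/1292577 - 1213)/55 = -54497/55*(-1565264489/1292577) = 85302218857033/71091735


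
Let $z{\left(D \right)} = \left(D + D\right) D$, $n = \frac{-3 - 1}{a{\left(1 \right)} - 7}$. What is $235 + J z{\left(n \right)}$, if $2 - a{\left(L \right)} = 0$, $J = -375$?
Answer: $-245$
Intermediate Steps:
$a{\left(L \right)} = 2$ ($a{\left(L \right)} = 2 - 0 = 2 + 0 = 2$)
$n = \frac{4}{5}$ ($n = \frac{-3 - 1}{2 - 7} = - \frac{4}{-5} = \left(-4\right) \left(- \frac{1}{5}\right) = \frac{4}{5} \approx 0.8$)
$z{\left(D \right)} = 2 D^{2}$ ($z{\left(D \right)} = 2 D D = 2 D^{2}$)
$235 + J z{\left(n \right)} = 235 - 375 \cdot 2 \left(\frac{4}{5}\right)^{2} = 235 - 375 \cdot 2 \cdot \frac{16}{25} = 235 - 480 = -245$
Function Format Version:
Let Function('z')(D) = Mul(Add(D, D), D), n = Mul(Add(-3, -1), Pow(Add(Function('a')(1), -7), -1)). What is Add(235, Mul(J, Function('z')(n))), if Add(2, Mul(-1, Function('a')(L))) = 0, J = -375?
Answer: -245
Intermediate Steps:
Function('a')(L) = 2 (Function('a')(L) = Add(2, Mul(-1, 0)) = Add(2, 0) = 2)
n = Rational(4, 5) (n = Mul(Add(-3, -1), Pow(Add(2, -7), -1)) = Mul(-4, Pow(-5, -1)) = Mul(-4, Rational(-1, 5)) = Rational(4, 5) ≈ 0.80000)
Function('z')(D) = Mul(2, Pow(D, 2)) (Function('z')(D) = Mul(Mul(2, D), D) = Mul(2, Pow(D, 2)))
Add(235, Mul(J, Function('z')(n))) = Add(235, Mul(-375, Mul(2, Pow(Rational(4, 5), 2)))) = Add(235, Mul(-375, Mul(2, Rational(16, 25)))) = Add(235, Mul(-375, Rational(32, 25))) = Add(235, -480) = -245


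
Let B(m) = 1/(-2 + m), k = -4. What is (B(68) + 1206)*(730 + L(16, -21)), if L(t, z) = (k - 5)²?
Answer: 64553167/66 ≈ 9.7808e+5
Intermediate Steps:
L(t, z) = 81 (L(t, z) = (-4 - 5)² = (-9)² = 81)
(B(68) + 1206)*(730 + L(16, -21)) = (1/(-2 + 68) + 1206)*(730 + 81) = (1/66 + 1206)*811 = (79597/66)*811 = 64553167/66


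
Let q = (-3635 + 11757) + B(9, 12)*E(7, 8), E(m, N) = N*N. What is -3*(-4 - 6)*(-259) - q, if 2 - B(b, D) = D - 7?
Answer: -15700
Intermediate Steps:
B(b, D) = 9 - D (B(b, D) = 2 - (D - 7) = 2 - (-7 + D) = 2 + (7 - D) = 9 - D)
E(m, N) = N**2
q = 7930 (q = (-3635 + 11757) + (9 - 1*12)*8**2 = 8122 + (9 - 12)*64 = 8122 - 3*64 = 8122 - 192 = 7930)
-3*(-4 - 6)*(-259) - q = -3*(-4 - 6)*(-259) - 1*7930 = -3*(-10)*(-259) - 7930 = 30*(-259) - 7930 = -7770 - 7930 = -15700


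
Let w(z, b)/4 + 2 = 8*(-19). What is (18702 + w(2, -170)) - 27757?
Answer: -9671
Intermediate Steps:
w(z, b) = -616 (w(z, b) = -8 + 4*(8*(-19)) = -8 + 4*(-152) = -8 - 608 = -616)
(18702 + w(2, -170)) - 27757 = (18702 - 616) - 27757 = 18086 - 27757 = -9671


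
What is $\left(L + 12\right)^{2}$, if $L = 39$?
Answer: $2601$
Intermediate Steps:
$\left(L + 12\right)^{2} = \left(39 + 12\right)^{2} = 51^{2} = 2601$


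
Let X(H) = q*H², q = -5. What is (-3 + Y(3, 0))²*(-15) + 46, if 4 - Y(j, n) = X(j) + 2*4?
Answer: -21614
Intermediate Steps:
X(H) = -5*H²
Y(j, n) = -4 + 5*j² (Y(j, n) = 4 - (-5*j² + 2*4) = 4 - (-5*j² + 8) = 4 - (8 - 5*j²) = 4 + (-8 + 5*j²) = -4 + 5*j²)
(-3 + Y(3, 0))²*(-15) + 46 = (-3 + (-4 + 5*3²))²*(-15) + 46 = (-3 + (-4 + 5*9))²*(-15) + 46 = (-3 + (-4 + 45))²*(-15) + 46 = (-3 + 41)²*(-15) + 46 = 38²*(-15) + 46 = 1444*(-15) + 46 = -21660 + 46 = -21614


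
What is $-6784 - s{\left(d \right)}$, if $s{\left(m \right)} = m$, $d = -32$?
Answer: $-6752$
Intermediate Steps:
$-6784 - s{\left(d \right)} = -6784 - -32 = -6784 + 32 = -6752$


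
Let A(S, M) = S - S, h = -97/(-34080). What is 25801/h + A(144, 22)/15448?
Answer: 879298080/97 ≈ 9.0649e+6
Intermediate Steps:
h = 97/34080 (h = -97*(-1/34080) = 97/34080 ≈ 0.0028462)
A(S, M) = 0
25801/h + A(144, 22)/15448 = 25801/(97/34080) + 0/15448 = 25801*(34080/97) + 0*(1/15448) = 879298080/97 + 0 = 879298080/97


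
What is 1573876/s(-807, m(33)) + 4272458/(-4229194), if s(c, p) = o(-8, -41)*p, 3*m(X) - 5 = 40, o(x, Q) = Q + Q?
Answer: -1665370514821/1300477155 ≈ -1280.6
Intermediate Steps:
o(x, Q) = 2*Q
m(X) = 15 (m(X) = 5/3 + (1/3)*40 = 5/3 + 40/3 = 15)
s(c, p) = -82*p (s(c, p) = (2*(-41))*p = -82*p)
1573876/s(-807, m(33)) + 4272458/(-4229194) = 1573876/((-82*15)) + 4272458/(-4229194) = 1573876/(-1230) + 4272458*(-1/4229194) = 1573876*(-1/1230) - 2136229/2114597 = -786938/615 - 2136229/2114597 = -1665370514821/1300477155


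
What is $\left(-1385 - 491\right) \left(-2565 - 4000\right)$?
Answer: $12315940$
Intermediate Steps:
$\left(-1385 - 491\right) \left(-2565 - 4000\right) = \left(-1876\right) \left(-6565\right) = 12315940$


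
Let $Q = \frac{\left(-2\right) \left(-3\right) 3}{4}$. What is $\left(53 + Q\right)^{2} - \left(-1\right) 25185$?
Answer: $\frac{113965}{4} \approx 28491.0$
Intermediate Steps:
$Q = \frac{9}{2}$ ($Q = 6 \cdot 3 \cdot \frac{1}{4} = 18 \cdot \frac{1}{4} = \frac{9}{2} \approx 4.5$)
$\left(53 + Q\right)^{2} - \left(-1\right) 25185 = \left(53 + \frac{9}{2}\right)^{2} - \left(-1\right) 25185 = \left(\frac{115}{2}\right)^{2} - -25185 = \frac{13225}{4} + 25185 = \frac{113965}{4}$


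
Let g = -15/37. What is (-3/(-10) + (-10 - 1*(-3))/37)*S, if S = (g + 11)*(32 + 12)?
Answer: 353584/6845 ≈ 51.656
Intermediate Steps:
g = -15/37 (g = -15*1/37 = -15/37 ≈ -0.40541)
S = 17248/37 (S = (-15/37 + 11)*(32 + 12) = (392/37)*44 = 17248/37 ≈ 466.16)
(-3/(-10) + (-10 - 1*(-3))/37)*S = (-3/(-10) + (-10 - 1*(-3))/37)*(17248/37) = (-3*(-1/10) + (-10 + 3)*(1/37))*(17248/37) = (3/10 - 7*1/37)*(17248/37) = (3/10 - 7/37)*(17248/37) = (41/370)*(17248/37) = 353584/6845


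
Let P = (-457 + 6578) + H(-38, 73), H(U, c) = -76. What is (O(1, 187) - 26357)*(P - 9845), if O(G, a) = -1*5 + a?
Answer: 99465000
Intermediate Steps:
O(G, a) = -5 + a
P = 6045 (P = (-457 + 6578) - 76 = 6121 - 76 = 6045)
(O(1, 187) - 26357)*(P - 9845) = ((-5 + 187) - 26357)*(6045 - 9845) = (182 - 26357)*(-3800) = -26175*(-3800) = 99465000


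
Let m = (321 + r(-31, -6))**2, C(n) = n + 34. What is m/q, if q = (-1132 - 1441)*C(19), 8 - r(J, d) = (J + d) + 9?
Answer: -127449/136369 ≈ -0.93459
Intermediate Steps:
C(n) = 34 + n
r(J, d) = -1 - J - d (r(J, d) = 8 - ((J + d) + 9) = 8 - (9 + J + d) = 8 + (-9 - J - d) = -1 - J - d)
q = -136369 (q = (-1132 - 1441)*(34 + 19) = -2573*53 = -136369)
m = 127449 (m = (321 + (-1 - 1*(-31) - 1*(-6)))**2 = (321 + (-1 + 31 + 6))**2 = (321 + 36)**2 = 357**2 = 127449)
m/q = 127449/(-136369) = 127449*(-1/136369) = -127449/136369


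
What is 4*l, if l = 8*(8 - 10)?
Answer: -64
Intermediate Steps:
l = -16 (l = 8*(-2) = -16)
4*l = 4*(-16) = -64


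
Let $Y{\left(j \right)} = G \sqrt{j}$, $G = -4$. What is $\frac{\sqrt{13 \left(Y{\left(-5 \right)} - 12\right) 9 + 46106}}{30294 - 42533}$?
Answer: $- \frac{\sqrt{44702 - 468 i \sqrt{5}}}{12239} \approx -0.017276 + 0.00020219 i$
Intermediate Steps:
$Y{\left(j \right)} = - 4 \sqrt{j}$
$\frac{\sqrt{13 \left(Y{\left(-5 \right)} - 12\right) 9 + 46106}}{30294 - 42533} = \frac{\sqrt{13 \left(- 4 \sqrt{-5} - 12\right) 9 + 46106}}{30294 - 42533} = \frac{\sqrt{13 \left(- 4 i \sqrt{5} - 12\right) 9 + 46106}}{-12239} = \sqrt{13 \left(- 4 i \sqrt{5} - 12\right) 9 + 46106} \left(- \frac{1}{12239}\right) = \sqrt{13 \left(-12 - 4 i \sqrt{5}\right) 9 + 46106} \left(- \frac{1}{12239}\right) = \sqrt{\left(-156 - 52 i \sqrt{5}\right) 9 + 46106} \left(- \frac{1}{12239}\right) = \sqrt{\left(-1404 - 468 i \sqrt{5}\right) + 46106} \left(- \frac{1}{12239}\right) = \sqrt{44702 - 468 i \sqrt{5}} \left(- \frac{1}{12239}\right) = - \frac{\sqrt{44702 - 468 i \sqrt{5}}}{12239}$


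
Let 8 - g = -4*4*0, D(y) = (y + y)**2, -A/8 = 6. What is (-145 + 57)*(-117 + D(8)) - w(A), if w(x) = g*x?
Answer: -11848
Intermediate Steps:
A = -48 (A = -8*6 = -48)
D(y) = 4*y**2 (D(y) = (2*y)**2 = 4*y**2)
g = 8 (g = 8 - (-4*4)*0 = 8 - (-16)*0 = 8 - 1*0 = 8 + 0 = 8)
w(x) = 8*x
(-145 + 57)*(-117 + D(8)) - w(A) = (-145 + 57)*(-117 + 4*8**2) - 8*(-48) = -88*(-117 + 4*64) - 1*(-384) = -88*(-117 + 256) + 384 = -88*139 + 384 = -12232 + 384 = -11848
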